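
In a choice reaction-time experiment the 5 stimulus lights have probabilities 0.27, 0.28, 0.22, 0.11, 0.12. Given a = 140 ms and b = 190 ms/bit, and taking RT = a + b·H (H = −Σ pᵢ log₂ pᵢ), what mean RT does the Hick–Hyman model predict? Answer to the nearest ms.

H = 0.27·log₂(1/0.27) + 0.28·log₂(1/0.28) + 0.22·log₂(1/0.22) + 0.11·log₂(1/0.11) + 0.12·log₂(1/0.12) = 2.2222 bits.
RT = 140 + 190 × 2.2222 = 562.21 ms.

562 ms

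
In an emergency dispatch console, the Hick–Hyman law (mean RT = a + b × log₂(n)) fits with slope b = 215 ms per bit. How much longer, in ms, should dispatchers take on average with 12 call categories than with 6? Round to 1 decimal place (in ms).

215.0 ms

The intercept a cancels: ΔRT = b·(log₂ n₂ − log₂ n₁) = b·log₂(n₂/n₁).
log₂(12) − log₂(6) = log₂(12/6) = log₂(2) = 1.
ΔRT = 215 × 1.0000 = 215.000 ms.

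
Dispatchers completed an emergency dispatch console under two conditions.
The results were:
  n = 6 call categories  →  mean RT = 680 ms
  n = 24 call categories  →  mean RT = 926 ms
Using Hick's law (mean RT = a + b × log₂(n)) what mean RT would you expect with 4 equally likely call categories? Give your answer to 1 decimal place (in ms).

608.0 ms

With log₂ n on the abscissa the relation is linear; from the two conditions:
  b = (926 − 680) / (log₂ 24 − log₂ 6) = 246 / (4.5850 − 2.5850) = 123.000 ms/bit
  a = 680 − 123.000 × 2.5850 = 362.050 ms
Then RT(4) = 362.050 + 123.000 × log₂ 4 = 362.050 + 123.000 × 2 ≈ 608.050 ms.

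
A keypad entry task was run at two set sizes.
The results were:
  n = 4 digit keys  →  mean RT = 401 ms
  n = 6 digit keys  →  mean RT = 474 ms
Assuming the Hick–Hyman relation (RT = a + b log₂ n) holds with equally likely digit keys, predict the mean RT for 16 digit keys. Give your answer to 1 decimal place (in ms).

650.6 ms

Fit slope and intercept:
  b = (474 − 401) / (log₂ 6 − log₂ 4) = 73 / (2.5850 − 2) = 124.794 ms/bit
  a = 401 − 124.794 × 2 = 151.411 ms
Then RT(16) = 151.411 + 124.794 × log₂ 16 = 151.411 + 124.794 × 4 ≈ 650.589 ms.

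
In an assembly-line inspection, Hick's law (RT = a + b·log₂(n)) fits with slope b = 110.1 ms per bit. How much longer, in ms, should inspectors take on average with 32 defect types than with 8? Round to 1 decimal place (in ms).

220.2 ms

The intercept a cancels: ΔRT = b·(log₂ n₂ − log₂ n₁) = b·log₂(n₂/n₁).
log₂(32) − log₂(8) = log₂(32/8) = log₂(4) = 2.
ΔRT = 110.1 × 2.0000 = 220.200 ms.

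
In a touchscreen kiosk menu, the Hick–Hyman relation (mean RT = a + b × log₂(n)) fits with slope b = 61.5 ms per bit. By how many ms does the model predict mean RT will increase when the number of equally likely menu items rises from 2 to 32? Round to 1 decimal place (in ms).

The intercept a cancels: ΔRT = b·(log₂ n₂ − log₂ n₁) = b·log₂(n₂/n₁).
log₂(32) − log₂(2) = log₂(32/2) = log₂(16) = 4.
ΔRT = 61.5 × 4.0000 = 246.000 ms.

246.0 ms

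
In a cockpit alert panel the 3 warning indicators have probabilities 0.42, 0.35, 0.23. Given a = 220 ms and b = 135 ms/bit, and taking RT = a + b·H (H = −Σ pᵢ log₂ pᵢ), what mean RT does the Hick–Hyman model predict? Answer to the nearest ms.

Entropy contributions −pᵢ log₂ pᵢ: 0.5256, 0.5301, 0.4877; sum H = 1.5434 bits.
RT = a + bH = 220 + 135·1.5434 = 428.36 ms.

428 ms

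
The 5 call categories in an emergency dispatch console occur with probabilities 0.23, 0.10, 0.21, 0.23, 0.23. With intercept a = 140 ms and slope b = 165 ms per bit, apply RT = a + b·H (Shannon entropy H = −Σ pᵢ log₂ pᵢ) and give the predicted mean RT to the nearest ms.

514 ms

Entropy contributions −pᵢ log₂ pᵢ: 0.4877, 0.3322, 0.4728, 0.4877, 0.4877; sum H = 2.2680 bits.
RT = a + bH = 140 + 165·2.2680 = 514.22 ms.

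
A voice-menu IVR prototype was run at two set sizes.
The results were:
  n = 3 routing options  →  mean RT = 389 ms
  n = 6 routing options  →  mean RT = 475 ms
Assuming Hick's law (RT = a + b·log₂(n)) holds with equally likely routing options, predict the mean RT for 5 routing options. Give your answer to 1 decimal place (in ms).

452.4 ms

With log₂ n on the abscissa the relation is linear; from the two conditions:
  b = (475 − 389) / (log₂ 6 − log₂ 3) = 86 / (2.5850 − 1.5850) = 86.000 ms/bit
  a = 389 − 86.000 × 1.5850 = 252.693 ms
Then RT(5) = 252.693 + 86.000 × log₂ 5 = 252.693 + 86.000 × 2.3219 ≈ 452.379 ms.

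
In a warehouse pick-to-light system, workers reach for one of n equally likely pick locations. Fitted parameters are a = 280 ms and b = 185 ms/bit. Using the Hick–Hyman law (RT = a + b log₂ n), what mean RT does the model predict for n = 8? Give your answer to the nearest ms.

835 ms

log₂(8) = 3 bits, so RT = 280 + 185 × 3 ≈ 835.000 ms.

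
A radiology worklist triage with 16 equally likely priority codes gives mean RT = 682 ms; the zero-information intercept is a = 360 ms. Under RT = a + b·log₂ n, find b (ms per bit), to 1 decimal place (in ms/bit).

80.5 ms/bit

16 alternatives carry log₂ 16 = 4 bits; the choice cost is 682 − 360 = 322 ms, so b = 322/4 = 80.500 ms/bit.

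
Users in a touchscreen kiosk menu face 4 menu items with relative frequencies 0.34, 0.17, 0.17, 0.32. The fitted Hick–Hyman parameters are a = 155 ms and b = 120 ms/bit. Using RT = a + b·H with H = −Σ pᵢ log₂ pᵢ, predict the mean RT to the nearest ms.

H = 0.34·log₂(1/0.34) + 0.17·log₂(1/0.17) + 0.17·log₂(1/0.17) + 0.32·log₂(1/0.32) = 1.9244 bits.
RT = 155 + 120 × 1.9244 = 385.93 ms.

386 ms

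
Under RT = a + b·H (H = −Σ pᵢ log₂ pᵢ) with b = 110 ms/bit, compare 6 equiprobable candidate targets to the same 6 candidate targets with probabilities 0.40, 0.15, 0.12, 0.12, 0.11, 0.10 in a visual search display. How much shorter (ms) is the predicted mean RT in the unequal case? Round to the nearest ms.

Equiprobable entropy H₀ = log₂ 6 = 2.5850 bits.
Skewed entropy H = −Σ pᵢ log₂ pᵢ = 2.3559 bits.
ΔRT = b·(H₀ − H) = 110 × 0.2290 = 25.19 ms.

25 ms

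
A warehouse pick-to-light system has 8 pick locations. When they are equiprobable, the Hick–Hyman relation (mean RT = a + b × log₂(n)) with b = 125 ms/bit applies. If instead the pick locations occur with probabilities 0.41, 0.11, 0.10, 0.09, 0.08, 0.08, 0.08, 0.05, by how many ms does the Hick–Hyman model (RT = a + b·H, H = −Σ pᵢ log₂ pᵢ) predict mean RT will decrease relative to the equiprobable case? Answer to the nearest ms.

The RT saving is b·ΔH. Equiprobable H₀ = log₂(8) = 3.0000 bits; with the given probabilities H = 2.6131 bits.
b·(H₀ − H) = 125 × (3.0000 − 2.6131) = 48.36 ms.

48 ms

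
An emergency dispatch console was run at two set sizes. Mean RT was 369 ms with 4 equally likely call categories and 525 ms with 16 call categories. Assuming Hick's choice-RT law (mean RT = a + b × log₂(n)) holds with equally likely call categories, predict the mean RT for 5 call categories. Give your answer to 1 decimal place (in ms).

394.1 ms

Solve the two-equation system in a and b:
  b = (525 − 369) / (log₂ 16 − log₂ 4) = 156 / (4 − 2) = 78.000 ms/bit
  a = 369 − 78.000 × 2 = 213.000 ms
Then RT(5) = 213.000 + 78.000 × log₂ 5 = 213.000 + 78.000 × 2.3219 ≈ 394.110 ms.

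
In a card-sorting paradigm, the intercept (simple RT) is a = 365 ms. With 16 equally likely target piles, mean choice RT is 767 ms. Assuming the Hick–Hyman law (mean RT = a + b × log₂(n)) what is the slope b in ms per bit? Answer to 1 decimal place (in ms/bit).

100.5 ms/bit

16 alternatives carry log₂ 16 = 4 bits; the choice cost is 767 − 365 = 402 ms, so b = 402/4 = 100.500 ms/bit.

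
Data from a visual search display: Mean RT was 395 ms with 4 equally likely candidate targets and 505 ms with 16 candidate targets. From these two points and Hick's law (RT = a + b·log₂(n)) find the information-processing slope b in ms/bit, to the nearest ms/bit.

55 ms/bit

Slope: b = (505 − 395) / (log₂ 16 − log₂ 4) = 110/2.0000 = 55 ms/bit.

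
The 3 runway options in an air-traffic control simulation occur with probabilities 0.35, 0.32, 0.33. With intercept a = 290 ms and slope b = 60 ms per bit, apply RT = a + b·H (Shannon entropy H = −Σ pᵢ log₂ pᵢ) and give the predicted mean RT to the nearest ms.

385 ms

H = 0.35·log₂(1/0.35) + 0.32·log₂(1/0.32) + 0.33·log₂(1/0.33) = 1.5840 bits.
RT = 290 + 60 × 1.5840 = 385.04 ms.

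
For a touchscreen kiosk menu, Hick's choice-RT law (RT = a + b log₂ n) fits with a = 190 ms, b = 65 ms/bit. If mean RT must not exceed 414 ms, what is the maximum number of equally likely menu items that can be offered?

10

Set 190 + 65·log₂ n ≤ 414 → log₂ n ≤ (414 − 190)/65 = 3.4462.
So n ≤ 2^3.4462 = 10.899; the largest integer n is 10.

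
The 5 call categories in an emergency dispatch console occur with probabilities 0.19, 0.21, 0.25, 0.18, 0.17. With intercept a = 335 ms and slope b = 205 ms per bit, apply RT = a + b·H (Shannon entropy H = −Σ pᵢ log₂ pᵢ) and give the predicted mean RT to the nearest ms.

808 ms

Entropy contributions −pᵢ log₂ pᵢ: 0.4552, 0.4728, 0.5000, 0.4453, 0.4346; sum H = 2.3079 bits.
RT = a + bH = 335 + 205·2.3079 = 808.13 ms.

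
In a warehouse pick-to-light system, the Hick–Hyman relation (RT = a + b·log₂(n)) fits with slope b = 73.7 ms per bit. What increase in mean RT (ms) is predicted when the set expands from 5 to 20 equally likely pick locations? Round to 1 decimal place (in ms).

Only the slope matters, since a is common to both: ΔRT = b·log₂(n₂/n₁).
log₂(20) − log₂(5) = log₂(20/5) = log₂(4) = 2.
ΔRT = 73.7 × 2.0000 = 147.400 ms.

147.4 ms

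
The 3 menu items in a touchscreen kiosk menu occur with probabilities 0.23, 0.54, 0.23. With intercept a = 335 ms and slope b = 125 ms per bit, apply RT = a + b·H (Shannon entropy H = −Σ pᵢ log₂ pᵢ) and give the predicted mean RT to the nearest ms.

517 ms

H = 0.23·log₂(1/0.23) + 0.54·log₂(1/0.54) + 0.23·log₂(1/0.23) = 1.4554 bits.
RT = 335 + 125 × 1.4554 = 516.92 ms.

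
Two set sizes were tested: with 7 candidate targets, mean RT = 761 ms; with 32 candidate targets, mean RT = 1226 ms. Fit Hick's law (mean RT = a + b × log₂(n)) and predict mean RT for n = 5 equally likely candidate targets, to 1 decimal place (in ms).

Fit slope and intercept:
  b = (1226 − 761) / (log₂ 32 − log₂ 7) = 465 / (5 − 2.8074) = 212.073 ms/bit
  a = 761 − 212.073 × 2.8074 = 165.637 ms
Then RT(5) = 165.637 + 212.073 × log₂ 5 = 165.637 + 212.073 × 2.3219 ≈ 658.054 ms.

658.1 ms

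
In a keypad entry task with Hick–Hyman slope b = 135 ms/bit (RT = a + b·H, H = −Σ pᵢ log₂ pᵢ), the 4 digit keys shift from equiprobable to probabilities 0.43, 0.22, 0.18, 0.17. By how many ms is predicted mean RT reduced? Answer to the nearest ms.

Equiprobable entropy H₀ = log₂ 4 = 2.0000 bits.
Skewed entropy H = −Σ pᵢ log₂ pᵢ = 1.8840 bits.
ΔRT = b·(H₀ − H) = 135 × 0.1160 = 15.66 ms.

16 ms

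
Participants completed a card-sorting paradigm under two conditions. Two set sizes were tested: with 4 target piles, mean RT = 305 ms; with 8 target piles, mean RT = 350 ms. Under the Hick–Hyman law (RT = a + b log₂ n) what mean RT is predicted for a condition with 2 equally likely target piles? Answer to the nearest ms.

260 ms

RT is linear in log₂ n, so two points fix the line:
  b = (350 − 305) / (log₂ 8 − log₂ 4) = 45 / (3 − 2) = 45 ms/bit
  a = 305 − 45 × 2 = 215 ms
Then RT(2) = 215 + 45 × log₂ 2 = 215 + 45 × 1 ≈ 260.000 ms.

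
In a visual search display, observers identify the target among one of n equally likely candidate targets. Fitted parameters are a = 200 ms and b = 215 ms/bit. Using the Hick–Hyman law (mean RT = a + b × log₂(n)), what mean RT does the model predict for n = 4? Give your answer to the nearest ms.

log₂(4) = 2 bits, so RT = 200 + 215 × 2 ≈ 630.000 ms.

630 ms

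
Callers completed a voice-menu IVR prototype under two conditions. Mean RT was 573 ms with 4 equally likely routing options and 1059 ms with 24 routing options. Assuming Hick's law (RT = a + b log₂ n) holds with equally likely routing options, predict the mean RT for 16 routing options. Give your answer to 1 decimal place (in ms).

949.0 ms

RT is linear in log₂ n, so two points fix the line:
  b = (1059 − 573) / (log₂ 24 − log₂ 4) = 486 / (4.5850 − 2) = 188.010 ms/bit
  a = 573 − 188.010 × 2 = 196.979 ms
Then RT(16) = 196.979 + 188.010 × log₂ 16 = 196.979 + 188.010 × 4 ≈ 949.021 ms.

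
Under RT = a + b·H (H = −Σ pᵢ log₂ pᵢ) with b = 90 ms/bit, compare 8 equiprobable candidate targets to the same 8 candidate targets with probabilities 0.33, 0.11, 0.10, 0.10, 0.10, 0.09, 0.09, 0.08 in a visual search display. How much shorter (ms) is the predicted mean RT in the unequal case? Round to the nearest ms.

19 ms

Equiprobable entropy H₀ = log₂ 8 = 3.0000 bits.
Skewed entropy H = −Σ pᵢ log₂ pᵢ = 2.7915 bits.
ΔRT = b·(H₀ − H) = 90 × 0.2085 = 18.76 ms.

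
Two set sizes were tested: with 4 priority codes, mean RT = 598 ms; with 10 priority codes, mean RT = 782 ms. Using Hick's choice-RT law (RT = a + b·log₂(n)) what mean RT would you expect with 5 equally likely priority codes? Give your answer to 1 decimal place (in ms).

RT is linear in log₂ n, so two points fix the line:
  b = (782 − 598) / (log₂ 10 − log₂ 4) = 184 / (3.3219 − 2) = 139.191 ms/bit
  a = 598 − 139.191 × 2 = 319.619 ms
Then RT(5) = 319.619 + 139.191 × log₂ 5 = 319.619 + 139.191 × 2.3219 ≈ 642.809 ms.

642.8 ms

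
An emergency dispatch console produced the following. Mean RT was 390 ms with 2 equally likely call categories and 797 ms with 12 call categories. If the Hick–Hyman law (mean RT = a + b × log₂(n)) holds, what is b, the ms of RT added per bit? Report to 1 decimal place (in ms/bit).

157.4 ms/bit

The slope on a log₂ axis is (797 − 390) / (3.5850 − 1) = 157.449 ms/bit.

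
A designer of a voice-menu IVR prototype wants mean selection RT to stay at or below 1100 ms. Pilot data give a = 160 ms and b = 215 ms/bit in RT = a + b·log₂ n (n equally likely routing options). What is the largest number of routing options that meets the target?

215·log₂ n ≤ 1100 − 160 = 940, giving log₂ n ≤ 4.3721 and n ≤ 20.708. The largest whole number is 20.

20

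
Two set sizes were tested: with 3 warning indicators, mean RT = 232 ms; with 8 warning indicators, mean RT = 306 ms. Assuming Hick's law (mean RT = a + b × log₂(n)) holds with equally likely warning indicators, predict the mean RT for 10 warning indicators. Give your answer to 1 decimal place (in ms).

RT is linear in log₂ n, so two points fix the line:
  b = (306 − 232) / (log₂ 8 − log₂ 3) = 74 / (3 − 1.5850) = 52.295 ms/bit
  a = 232 − 52.295 × 1.5850 = 149.114 ms
Then RT(10) = 149.114 + 52.295 × log₂ 10 = 149.114 + 52.295 × 3.3219 ≈ 322.835 ms.

322.8 ms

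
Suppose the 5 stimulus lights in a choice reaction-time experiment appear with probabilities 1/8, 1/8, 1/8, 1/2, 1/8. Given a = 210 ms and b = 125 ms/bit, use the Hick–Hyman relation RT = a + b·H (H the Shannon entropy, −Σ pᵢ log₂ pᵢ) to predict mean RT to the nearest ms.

460 ms

H = −Σ pᵢ log₂ pᵢ = 0.125·3 + 0.125·3 + 0.125·3 + 0.5·1 + 0.125·3 = 2.000 bits.
RT = 210 + 125 × 2.000 = 460.00 ms.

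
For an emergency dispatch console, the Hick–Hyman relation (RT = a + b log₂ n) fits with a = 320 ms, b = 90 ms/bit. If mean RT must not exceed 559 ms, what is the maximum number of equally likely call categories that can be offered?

Information budget: (559 − 320)/90 = 2.6556 bits, so n ≤ 2^2.6556 = 6.301 → at most 6.

6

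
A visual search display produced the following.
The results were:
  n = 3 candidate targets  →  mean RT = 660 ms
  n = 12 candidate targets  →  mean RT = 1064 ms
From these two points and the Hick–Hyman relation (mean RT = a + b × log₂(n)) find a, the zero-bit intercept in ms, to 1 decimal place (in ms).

b = (RT₂ − RT₁)/(log₂ n₂ − log₂ n₁) = (1064 − 660)/(3.5850 − 1.5850) = 202.000 ms/bit.
a = RT₁ − b·log₂ n₁ = 660 − 202.000 × 1.5850 = 339.838 ms.

339.8 ms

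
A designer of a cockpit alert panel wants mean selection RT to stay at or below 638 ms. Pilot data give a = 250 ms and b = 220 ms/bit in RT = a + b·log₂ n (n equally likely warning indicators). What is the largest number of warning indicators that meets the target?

220·log₂ n ≤ 638 − 250 = 388, giving log₂ n ≤ 1.7636 and n ≤ 3.396. The largest whole number is 3.

3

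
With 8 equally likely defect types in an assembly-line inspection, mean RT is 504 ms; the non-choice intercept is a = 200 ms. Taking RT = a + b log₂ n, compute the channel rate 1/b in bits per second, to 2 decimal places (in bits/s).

Choice component = 504 − 200 = 304 ms over log₂(8) = 3 bits.
b = 304 / 3 = 101.333 ms/bit, so 1/b = 9.868 bits/s.

9.87 bits/s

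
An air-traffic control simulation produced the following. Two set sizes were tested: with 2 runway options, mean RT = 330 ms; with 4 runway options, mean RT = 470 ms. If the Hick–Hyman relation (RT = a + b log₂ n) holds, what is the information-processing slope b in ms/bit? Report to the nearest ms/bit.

Slope: b = (470 − 330) / (log₂ 4 − log₂ 2) = 140/1.0000 = 140 ms/bit.

140 ms/bit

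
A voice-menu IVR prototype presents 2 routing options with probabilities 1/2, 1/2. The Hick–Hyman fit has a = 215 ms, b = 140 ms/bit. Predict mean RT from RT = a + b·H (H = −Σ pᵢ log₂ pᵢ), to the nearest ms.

H = −Σ pᵢ log₂ pᵢ = 0.5·1 + 0.5·1 = 1.000 bits.
RT = 215 + 140 × 1.000 = 355.00 ms.

355 ms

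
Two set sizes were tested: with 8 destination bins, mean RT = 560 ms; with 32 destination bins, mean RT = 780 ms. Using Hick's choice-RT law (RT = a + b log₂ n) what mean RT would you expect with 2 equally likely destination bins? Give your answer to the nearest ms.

340 ms

RT is linear in log₂ n, so two points fix the line:
  b = (780 − 560) / (log₂ 32 − log₂ 8) = 220 / (5 − 3) = 110 ms/bit
  a = 560 − 110 × 3 = 230 ms
Then RT(2) = 230 + 110 × log₂ 2 = 230 + 110 × 1 ≈ 340.000 ms.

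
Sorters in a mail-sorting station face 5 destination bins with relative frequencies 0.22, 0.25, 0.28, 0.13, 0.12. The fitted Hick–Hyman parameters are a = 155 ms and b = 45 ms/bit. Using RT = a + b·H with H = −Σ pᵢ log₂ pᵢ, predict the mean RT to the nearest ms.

256 ms

Entropy contributions −pᵢ log₂ pᵢ: 0.4806, 0.5000, 0.5142, 0.3826, 0.3671; sum H = 2.2445 bits.
RT = a + bH = 155 + 45·2.2445 = 256.00 ms.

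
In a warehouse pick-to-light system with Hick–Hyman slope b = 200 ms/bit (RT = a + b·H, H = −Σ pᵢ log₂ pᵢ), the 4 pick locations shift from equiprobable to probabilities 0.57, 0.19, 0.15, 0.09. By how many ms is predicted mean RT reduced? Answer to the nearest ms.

The RT saving is b·ΔH. Equiprobable H₀ = log₂(4) = 2.0000 bits; with the given probabilities H = 1.6407 bits.
b·(H₀ − H) = 200 × (2.0000 − 1.6407) = 71.86 ms.

72 ms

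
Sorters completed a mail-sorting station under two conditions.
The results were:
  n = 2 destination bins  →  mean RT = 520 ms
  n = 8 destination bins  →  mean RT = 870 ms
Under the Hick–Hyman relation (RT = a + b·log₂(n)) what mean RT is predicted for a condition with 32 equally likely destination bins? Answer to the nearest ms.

Fit slope and intercept:
  b = (870 − 520) / (log₂ 8 − log₂ 2) = 350 / (3 − 1) = 175 ms/bit
  a = 520 − 175 × 1 = 345 ms
Then RT(32) = 345 + 175 × log₂ 32 = 345 + 175 × 5 ≈ 1220.000 ms.

1220 ms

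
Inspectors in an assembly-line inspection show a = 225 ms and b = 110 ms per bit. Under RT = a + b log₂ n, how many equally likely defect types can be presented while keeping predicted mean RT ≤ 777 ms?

Information budget: (777 − 225)/110 = 5.0182 bits, so n ≤ 2^5.0182 = 32.406 → at most 32.

32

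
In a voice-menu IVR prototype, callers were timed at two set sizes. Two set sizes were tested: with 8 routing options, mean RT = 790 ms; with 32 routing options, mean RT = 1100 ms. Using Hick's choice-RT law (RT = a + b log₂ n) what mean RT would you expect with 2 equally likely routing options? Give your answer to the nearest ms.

480 ms

Solve the two-equation system in a and b:
  b = (1100 − 790) / (log₂ 32 − log₂ 8) = 310 / (5 − 3) = 155 ms/bit
  a = 790 − 155 × 3 = 325 ms
Then RT(2) = 325 + 155 × log₂ 2 = 325 + 155 × 1 ≈ 480.000 ms.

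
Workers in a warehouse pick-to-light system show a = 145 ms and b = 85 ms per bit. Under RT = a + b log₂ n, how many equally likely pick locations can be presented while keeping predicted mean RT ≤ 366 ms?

6

85·log₂ n ≤ 366 − 145 = 221, giving log₂ n ≤ 2.6000 and n ≤ 6.063. The largest whole number is 6.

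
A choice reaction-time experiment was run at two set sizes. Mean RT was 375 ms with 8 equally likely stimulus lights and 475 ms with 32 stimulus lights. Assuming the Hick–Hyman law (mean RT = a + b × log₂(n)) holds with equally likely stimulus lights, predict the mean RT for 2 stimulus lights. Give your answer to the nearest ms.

Fit slope and intercept:
  b = (475 − 375) / (log₂ 32 − log₂ 8) = 100 / (5 − 3) = 50 ms/bit
  a = 375 − 50 × 3 = 225 ms
Then RT(2) = 225 + 50 × log₂ 2 = 225 + 50 × 1 ≈ 275.000 ms.

275 ms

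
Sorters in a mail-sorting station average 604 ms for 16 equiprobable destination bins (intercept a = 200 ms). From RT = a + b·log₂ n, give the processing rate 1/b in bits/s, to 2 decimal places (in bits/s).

9.90 bits/s

b = (604 − 200)/log₂ 16 = 404/4 = 101.000 ms per bit = 0.10100 s/bit; the reciprocal is 9.901 bits/s.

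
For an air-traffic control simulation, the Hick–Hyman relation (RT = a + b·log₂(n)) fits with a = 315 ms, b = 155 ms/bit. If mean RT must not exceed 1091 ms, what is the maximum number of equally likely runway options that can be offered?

155·log₂ n ≤ 1091 − 315 = 776, giving log₂ n ≤ 5.0065 and n ≤ 32.143. The largest whole number is 32.

32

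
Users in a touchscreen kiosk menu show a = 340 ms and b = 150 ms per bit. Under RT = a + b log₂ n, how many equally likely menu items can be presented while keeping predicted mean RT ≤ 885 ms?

12

150·log₂ n ≤ 885 − 340 = 545, giving log₂ n ≤ 3.6333 and n ≤ 12.409. The largest whole number is 12.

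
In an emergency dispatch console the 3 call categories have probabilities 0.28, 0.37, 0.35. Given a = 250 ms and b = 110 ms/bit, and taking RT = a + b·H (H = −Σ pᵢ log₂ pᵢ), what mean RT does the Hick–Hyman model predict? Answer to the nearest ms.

Entropy contributions −pᵢ log₂ pᵢ: 0.5142, 0.5307, 0.5301; sum H = 1.5751 bits.
RT = a + bH = 250 + 110·1.5751 = 423.26 ms.

423 ms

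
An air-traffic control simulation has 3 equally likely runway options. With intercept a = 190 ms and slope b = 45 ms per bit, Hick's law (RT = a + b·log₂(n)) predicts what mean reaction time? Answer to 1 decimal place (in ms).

261.3 ms

log₂(3) = 1.5850 bits, so RT = 190 + 45 × 1.5850 ≈ 261.323 ms.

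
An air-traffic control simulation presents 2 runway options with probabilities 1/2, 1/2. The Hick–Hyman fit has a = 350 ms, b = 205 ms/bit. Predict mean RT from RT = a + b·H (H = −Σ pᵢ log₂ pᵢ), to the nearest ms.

555 ms

H = −Σ pᵢ log₂ pᵢ = 0.5·1 + 0.5·1 = 1.000 bits.
RT = 350 + 205 × 1.000 = 555.00 ms.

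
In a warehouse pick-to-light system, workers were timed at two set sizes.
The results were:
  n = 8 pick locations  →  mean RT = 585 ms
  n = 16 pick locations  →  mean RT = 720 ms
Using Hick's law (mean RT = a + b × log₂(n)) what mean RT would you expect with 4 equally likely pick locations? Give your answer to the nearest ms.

With log₂ n on the abscissa the relation is linear; from the two conditions:
  b = (720 − 585) / (log₂ 16 − log₂ 8) = 135 / (4 − 3) = 135 ms/bit
  a = 585 − 135 × 3 = 180 ms
Then RT(4) = 180 + 135 × log₂ 4 = 180 + 135 × 2 ≈ 450.000 ms.

450 ms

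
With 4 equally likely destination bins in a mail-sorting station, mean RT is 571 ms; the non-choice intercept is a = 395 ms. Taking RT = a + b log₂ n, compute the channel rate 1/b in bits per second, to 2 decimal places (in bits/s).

b = (571 − 395)/log₂ 4 = 176/2 = 88.000 ms per bit = 0.08800 s/bit; the reciprocal is 11.364 bits/s.

11.36 bits/s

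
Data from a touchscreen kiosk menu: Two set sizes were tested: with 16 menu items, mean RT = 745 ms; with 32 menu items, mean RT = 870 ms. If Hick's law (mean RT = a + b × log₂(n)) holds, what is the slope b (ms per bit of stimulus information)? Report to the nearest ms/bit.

125 ms/bit

b = (RT₂ − RT₁)/(log₂ n₂ − log₂ n₁) = (870 − 745)/(5 − 4) = 125 ms/bit.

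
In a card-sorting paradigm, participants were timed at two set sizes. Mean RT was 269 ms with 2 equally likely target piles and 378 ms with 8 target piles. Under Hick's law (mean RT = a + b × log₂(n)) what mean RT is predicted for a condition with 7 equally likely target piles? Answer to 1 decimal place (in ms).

With log₂ n on the abscissa the relation is linear; from the two conditions:
  b = (378 − 269) / (log₂ 8 − log₂ 2) = 109 / (3 − 1) = 54.500 ms/bit
  a = 269 − 54.500 × 1 = 214.500 ms
Then RT(7) = 214.500 + 54.500 × log₂ 7 = 214.500 + 54.500 × 2.8074 ≈ 367.501 ms.

367.5 ms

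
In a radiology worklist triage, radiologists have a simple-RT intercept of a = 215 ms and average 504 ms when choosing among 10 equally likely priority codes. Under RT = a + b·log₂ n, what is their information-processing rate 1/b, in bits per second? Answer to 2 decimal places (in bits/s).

11.49 bits/s

b = (504 − 215)/log₂ 10 = 289/3.3219 = 86.998 ms per bit = 0.08700 s/bit; the reciprocal is 11.495 bits/s.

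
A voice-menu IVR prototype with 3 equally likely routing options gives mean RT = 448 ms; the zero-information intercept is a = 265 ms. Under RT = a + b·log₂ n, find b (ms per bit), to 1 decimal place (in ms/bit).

115.5 ms/bit

log₂(3) = 1.5850 bits.
b = (RT − a)/log₂ n = (448 − 265) / 1.5850 = 115.460 ms/bit.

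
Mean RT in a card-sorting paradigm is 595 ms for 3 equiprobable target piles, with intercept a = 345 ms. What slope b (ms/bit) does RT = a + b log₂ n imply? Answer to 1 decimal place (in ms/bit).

b = (595 − 345) / log₂(3) = 250 / 1.5850 = 157.732 ms/bit.

157.7 ms/bit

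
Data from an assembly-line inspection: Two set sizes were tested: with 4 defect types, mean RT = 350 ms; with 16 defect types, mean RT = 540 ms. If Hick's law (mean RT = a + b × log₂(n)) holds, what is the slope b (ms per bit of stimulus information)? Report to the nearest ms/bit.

95 ms/bit

Slope: b = (540 − 350) / (log₂ 16 − log₂ 4) = 190/2.0000 = 95 ms/bit.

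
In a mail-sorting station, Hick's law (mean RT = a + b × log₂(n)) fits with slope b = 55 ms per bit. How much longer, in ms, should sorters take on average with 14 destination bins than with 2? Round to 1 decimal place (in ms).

Only the slope matters, since a is common to both: ΔRT = b·log₂(n₂/n₁).
log₂(14) − log₂(2) = 3.8074 − 1 = 2.8074.
ΔRT = 55 × 2.8074 = 154.405 ms.

154.4 ms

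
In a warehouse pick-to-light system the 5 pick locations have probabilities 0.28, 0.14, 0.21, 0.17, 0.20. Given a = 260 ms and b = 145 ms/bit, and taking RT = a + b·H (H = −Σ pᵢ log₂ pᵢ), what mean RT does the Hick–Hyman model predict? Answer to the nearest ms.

H = 0.28·log₂(1/0.28) + 0.14·log₂(1/0.14) + 0.21·log₂(1/0.21) + 0.17·log₂(1/0.17) + 0.20·log₂(1/0.20) = 2.2831 bits.
RT = 260 + 145 × 2.2831 = 591.05 ms.

591 ms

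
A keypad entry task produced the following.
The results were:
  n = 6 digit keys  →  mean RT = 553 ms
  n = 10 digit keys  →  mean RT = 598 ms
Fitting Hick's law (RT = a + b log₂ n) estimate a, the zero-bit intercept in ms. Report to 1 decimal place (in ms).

Slope: b = (598 − 553) / (log₂ 10 − log₂ 6) = 45/0.7370 = 61.061 ms/bit.
Intercept: a = 553 − 61.061·log₂(6) = 395.159 ms.

395.2 ms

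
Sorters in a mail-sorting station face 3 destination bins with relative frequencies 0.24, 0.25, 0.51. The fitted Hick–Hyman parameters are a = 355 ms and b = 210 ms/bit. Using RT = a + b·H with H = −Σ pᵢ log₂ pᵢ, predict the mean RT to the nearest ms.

668 ms

Entropy contributions −pᵢ log₂ pᵢ: 0.4941, 0.5000, 0.4954; sum H = 1.4896 bits.
RT = a + bH = 355 + 210·1.4896 = 667.81 ms.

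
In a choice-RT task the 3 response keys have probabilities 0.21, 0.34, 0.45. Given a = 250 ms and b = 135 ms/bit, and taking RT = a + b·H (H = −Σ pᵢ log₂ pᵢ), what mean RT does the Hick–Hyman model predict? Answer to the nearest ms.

H = 0.21·log₂(1/0.21) + 0.34·log₂(1/0.34) + 0.45·log₂(1/0.45) = 1.5204 bits.
RT = 250 + 135 × 1.5204 = 455.25 ms.

455 ms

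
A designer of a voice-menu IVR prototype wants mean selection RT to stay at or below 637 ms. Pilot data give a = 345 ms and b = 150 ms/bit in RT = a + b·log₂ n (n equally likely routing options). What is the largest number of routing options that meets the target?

Information budget: (637 − 345)/150 = 1.9467 bits, so n ≤ 2^1.9467 = 3.855 → at most 3.

3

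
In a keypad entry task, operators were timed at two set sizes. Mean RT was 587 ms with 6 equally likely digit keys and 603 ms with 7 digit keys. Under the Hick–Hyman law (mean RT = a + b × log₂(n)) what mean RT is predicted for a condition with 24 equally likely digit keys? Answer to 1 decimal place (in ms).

730.9 ms

Solve the two-equation system in a and b:
  b = (603 − 587) / (log₂ 7 − log₂ 6) = 16 / (2.8074 − 2.5850) = 71.945 ms/bit
  a = 587 − 71.945 × 2.5850 = 401.025 ms
Then RT(24) = 401.025 + 71.945 × log₂ 24 = 401.025 + 71.945 × 4.5850 ≈ 730.890 ms.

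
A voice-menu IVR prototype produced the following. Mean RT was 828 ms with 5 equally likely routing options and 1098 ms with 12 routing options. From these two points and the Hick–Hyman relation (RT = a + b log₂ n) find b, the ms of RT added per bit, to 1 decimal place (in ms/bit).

213.8 ms/bit

Slope: b = (1098 − 828) / (log₂ 12 − log₂ 5) = 270/1.2630 = 213.771 ms/bit.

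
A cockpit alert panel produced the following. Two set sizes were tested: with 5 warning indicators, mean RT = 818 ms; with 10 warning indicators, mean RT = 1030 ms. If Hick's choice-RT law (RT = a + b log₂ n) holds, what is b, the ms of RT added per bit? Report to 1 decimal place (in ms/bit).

212.0 ms/bit

b = (RT₂ − RT₁)/(log₂ n₂ − log₂ n₁) = (1030 − 818)/(3.3219 − 2.3219) = 212.000 ms/bit.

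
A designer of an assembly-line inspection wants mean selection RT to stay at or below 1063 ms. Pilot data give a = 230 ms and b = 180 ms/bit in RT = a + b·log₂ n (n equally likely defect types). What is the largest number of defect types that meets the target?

Information budget: (1063 − 230)/180 = 4.6278 bits, so n ≤ 2^4.6278 = 24.723 → at most 24.

24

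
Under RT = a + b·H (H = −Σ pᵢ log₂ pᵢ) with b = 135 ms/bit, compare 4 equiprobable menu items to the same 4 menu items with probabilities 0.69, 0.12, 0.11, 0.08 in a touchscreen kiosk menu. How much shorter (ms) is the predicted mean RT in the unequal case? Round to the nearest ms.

84 ms

Equiprobable entropy H₀ = log₂ 4 = 2.0000 bits.
Skewed entropy H = −Σ pᵢ log₂ pᵢ = 1.3782 bits.
ΔRT = b·(H₀ − H) = 135 × 0.6218 = 83.94 ms.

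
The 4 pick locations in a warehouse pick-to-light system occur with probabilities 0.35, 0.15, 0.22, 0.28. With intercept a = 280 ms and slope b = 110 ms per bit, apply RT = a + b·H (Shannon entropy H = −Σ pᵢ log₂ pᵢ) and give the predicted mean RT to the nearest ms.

H = 0.35·log₂(1/0.35) + 0.15·log₂(1/0.15) + 0.22·log₂(1/0.22) + 0.28·log₂(1/0.28) = 1.9354 bits.
RT = 280 + 110 × 1.9354 = 492.90 ms.

493 ms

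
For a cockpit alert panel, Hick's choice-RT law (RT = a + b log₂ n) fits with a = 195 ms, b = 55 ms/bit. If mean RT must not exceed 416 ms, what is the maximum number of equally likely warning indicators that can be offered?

16

Set 195 + 55·log₂ n ≤ 416 → log₂ n ≤ (416 − 195)/55 = 4.0182.
So n ≤ 2^4.0182 = 16.203; the largest integer n is 16.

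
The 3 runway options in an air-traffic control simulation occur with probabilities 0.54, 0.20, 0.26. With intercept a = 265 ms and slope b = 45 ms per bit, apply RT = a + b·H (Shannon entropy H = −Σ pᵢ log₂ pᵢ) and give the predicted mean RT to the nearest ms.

330 ms

H = 0.54·log₂(1/0.54) + 0.20·log₂(1/0.20) + 0.26·log₂(1/0.26) = 1.4497 bits.
RT = 265 + 45 × 1.4497 = 330.24 ms.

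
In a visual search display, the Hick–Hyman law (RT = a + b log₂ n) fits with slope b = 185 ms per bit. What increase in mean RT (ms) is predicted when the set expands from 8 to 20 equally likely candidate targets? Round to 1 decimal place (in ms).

244.6 ms

ΔRT = (a + b log₂ n₂) − (a + b log₂ n₁) = b·(log₂ n₂ − log₂ n₁).
log₂(20) − log₂(8) = 4.3219 − 3 = 1.3219.
ΔRT = 185 × 1.3219 = 244.557 ms.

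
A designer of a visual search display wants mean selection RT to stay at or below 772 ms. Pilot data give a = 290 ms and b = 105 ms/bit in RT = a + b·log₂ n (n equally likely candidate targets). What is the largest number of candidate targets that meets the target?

24

Information budget: (772 − 290)/105 = 4.5905 bits, so n ≤ 2^4.5905 = 24.092 → at most 24.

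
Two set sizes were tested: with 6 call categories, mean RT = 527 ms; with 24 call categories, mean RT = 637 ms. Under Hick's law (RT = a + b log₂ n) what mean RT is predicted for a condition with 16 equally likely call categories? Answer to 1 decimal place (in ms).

With log₂ n on the abscissa the relation is linear; from the two conditions:
  b = (637 − 527) / (log₂ 24 − log₂ 6) = 110 / (4.5850 − 2.5850) = 55.000 ms/bit
  a = 527 − 55.000 × 2.5850 = 384.827 ms
Then RT(16) = 384.827 + 55.000 × log₂ 16 = 384.827 + 55.000 × 4 ≈ 604.827 ms.

604.8 ms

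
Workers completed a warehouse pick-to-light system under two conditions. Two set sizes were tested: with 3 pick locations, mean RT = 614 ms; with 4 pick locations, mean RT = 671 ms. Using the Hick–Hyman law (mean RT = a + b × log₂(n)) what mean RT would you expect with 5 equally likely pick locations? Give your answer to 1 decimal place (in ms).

With log₂ n on the abscissa the relation is linear; from the two conditions:
  b = (671 − 614) / (log₂ 4 − log₂ 3) = 57 / (2 − 1.5850) = 137.337 ms/bit
  a = 614 − 137.337 × 1.5850 = 396.326 ms
Then RT(5) = 396.326 + 137.337 × log₂ 5 = 396.326 + 137.337 × 2.3219 ≈ 715.213 ms.

715.2 ms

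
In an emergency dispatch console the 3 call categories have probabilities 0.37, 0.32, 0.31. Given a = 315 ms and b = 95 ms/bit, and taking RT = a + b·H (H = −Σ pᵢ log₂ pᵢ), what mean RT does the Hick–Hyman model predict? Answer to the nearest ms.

465 ms

H = 0.37·log₂(1/0.37) + 0.32·log₂(1/0.32) + 0.31·log₂(1/0.31) = 1.5806 bits.
RT = 315 + 95 × 1.5806 = 465.15 ms.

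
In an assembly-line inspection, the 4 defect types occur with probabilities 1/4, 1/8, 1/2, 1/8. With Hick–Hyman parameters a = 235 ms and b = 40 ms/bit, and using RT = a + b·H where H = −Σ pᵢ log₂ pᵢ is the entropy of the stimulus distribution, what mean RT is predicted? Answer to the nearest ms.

H = −Σ pᵢ log₂ pᵢ = 0.25·2 + 0.125·3 + 0.5·1 + 0.125·3 = 1.750 bits.
RT = 235 + 40 × 1.750 = 305.00 ms.

305 ms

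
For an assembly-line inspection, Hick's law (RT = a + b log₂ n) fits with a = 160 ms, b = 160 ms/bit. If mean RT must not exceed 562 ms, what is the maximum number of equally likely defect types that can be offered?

5

Set 160 + 160·log₂ n ≤ 562 → log₂ n ≤ (562 − 160)/160 = 2.5125.
So n ≤ 2^2.5125 = 5.706; the largest integer n is 5.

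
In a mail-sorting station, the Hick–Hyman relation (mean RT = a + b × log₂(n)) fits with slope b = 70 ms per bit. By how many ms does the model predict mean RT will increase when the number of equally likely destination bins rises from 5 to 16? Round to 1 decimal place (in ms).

Only the slope matters, since a is common to both: ΔRT = b·log₂(n₂/n₁).
log₂(16) − log₂(5) = 4 − 2.3219 = 1.6781.
ΔRT = 70 × 1.6781 = 117.465 ms.

117.5 ms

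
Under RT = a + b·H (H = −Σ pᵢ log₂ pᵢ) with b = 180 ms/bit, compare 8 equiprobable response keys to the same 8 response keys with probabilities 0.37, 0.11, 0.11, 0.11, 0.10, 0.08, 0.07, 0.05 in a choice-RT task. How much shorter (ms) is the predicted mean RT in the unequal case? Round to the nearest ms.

56 ms

The RT saving is b·ΔH. Equiprobable H₀ = log₂(8) = 3.0000 bits; with the given probabilities H = 2.6899 bits.
b·(H₀ − H) = 180 × (3.0000 − 2.6899) = 55.81 ms.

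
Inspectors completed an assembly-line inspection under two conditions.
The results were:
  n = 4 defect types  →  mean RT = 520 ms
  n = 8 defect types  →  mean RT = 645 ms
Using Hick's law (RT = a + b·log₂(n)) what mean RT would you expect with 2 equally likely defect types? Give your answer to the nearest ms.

395 ms

Solve the two-equation system in a and b:
  b = (645 − 520) / (log₂ 8 − log₂ 4) = 125 / (3 − 2) = 125 ms/bit
  a = 520 − 125 × 2 = 270 ms
Then RT(2) = 270 + 125 × log₂ 2 = 270 + 125 × 1 ≈ 395.000 ms.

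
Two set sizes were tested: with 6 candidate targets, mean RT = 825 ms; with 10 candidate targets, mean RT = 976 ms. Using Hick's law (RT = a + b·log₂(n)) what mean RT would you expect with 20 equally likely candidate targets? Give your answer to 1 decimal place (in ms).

RT is linear in log₂ n, so two points fix the line:
  b = (976 − 825) / (log₂ 10 − log₂ 6) = 151 / (3.3219 − 2.5850) = 204.894 ms/bit
  a = 825 − 204.894 × 2.5850 = 295.356 ms
Then RT(20) = 295.356 + 204.894 × log₂ 20 = 295.356 + 204.894 × 4.3219 ≈ 1180.894 ms.

1180.9 ms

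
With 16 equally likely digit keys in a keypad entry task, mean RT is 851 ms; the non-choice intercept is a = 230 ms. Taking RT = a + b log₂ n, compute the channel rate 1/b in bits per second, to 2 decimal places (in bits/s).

Choice component = 851 − 230 = 621 ms over log₂(16) = 4 bits.
b = 621 / 4 = 155.250 ms/bit, so 1/b = 6.441 bits/s.

6.44 bits/s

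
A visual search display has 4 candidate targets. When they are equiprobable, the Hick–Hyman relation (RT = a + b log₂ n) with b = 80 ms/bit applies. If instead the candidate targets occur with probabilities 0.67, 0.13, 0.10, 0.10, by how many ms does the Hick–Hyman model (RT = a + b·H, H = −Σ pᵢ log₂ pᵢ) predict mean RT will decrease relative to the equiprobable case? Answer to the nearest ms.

45 ms

The RT saving is b·ΔH. Equiprobable H₀ = log₂(4) = 2.0000 bits; with the given probabilities H = 1.4341 bits.
b·(H₀ − H) = 80 × (2.0000 − 1.4341) = 45.27 ms.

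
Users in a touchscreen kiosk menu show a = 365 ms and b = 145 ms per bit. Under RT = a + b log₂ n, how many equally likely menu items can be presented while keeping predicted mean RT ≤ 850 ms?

10

Information budget: (850 − 365)/145 = 3.3448 bits, so n ≤ 2^3.3448 = 10.160 → at most 10.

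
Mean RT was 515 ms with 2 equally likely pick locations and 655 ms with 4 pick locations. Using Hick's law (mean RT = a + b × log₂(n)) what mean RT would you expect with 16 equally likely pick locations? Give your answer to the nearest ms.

Solve the two-equation system in a and b:
  b = (655 − 515) / (log₂ 4 − log₂ 2) = 140 / (2 − 1) = 140 ms/bit
  a = 515 − 140 × 1 = 375 ms
Then RT(16) = 375 + 140 × log₂ 16 = 375 + 140 × 4 ≈ 935.000 ms.

935 ms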